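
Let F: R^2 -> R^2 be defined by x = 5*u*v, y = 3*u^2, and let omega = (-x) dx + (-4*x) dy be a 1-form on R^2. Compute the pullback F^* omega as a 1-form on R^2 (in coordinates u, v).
F^* omega = (5*u*v*(-24*u - 5*v)) du + (-25*u^2*v) dv

Using F^*(f dg) = (f ∘ F) d(g ∘ F), substitute each coordinate x_i by F_i(u, v) in f_i, and replace dx_i by d F_i = (∂F_i/∂u) du + (∂F_i/∂v) dv.
  For the x component: f_1(F) = -5*u*v; d F_1 = (5*v) du + (5*u) dv
  For the y component: f_2(F) = -20*u*v; d F_2 = (6*u) du + (0) dv
Combining and collecting du, dv coefficients:
  coeff of du: 5*u*v*(-24*u - 5*v)
  coeff of dv: -25*u^2*v
F^* omega = (5*u*v*(-24*u - 5*v)) du + (-25*u^2*v) dv.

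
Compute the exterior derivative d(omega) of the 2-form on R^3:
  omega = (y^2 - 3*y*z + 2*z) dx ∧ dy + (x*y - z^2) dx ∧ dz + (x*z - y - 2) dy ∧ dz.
d(omega) = (-x - 3*y + z + 2) dx ∧ dy ∧ dz

For a 2-form omega = sum_{i<j} g_{ij} dx_i ∧ dx_j, the exterior derivative is
  d(omega) = sum_{i<j} d(g_{ij}) ∧ dx_i ∧ dx_j = sum_{i<j, k} (∂g_{ij}/∂x_k) dx_k ∧ dx_i ∧ dx_j.
Expand each term, using dx_k ∧ dx_i ∧ dx_j = sgn(permutation) dx_{(a)} ∧ dx_{(b)} ∧ dx_{(c)} with (a < b < c) sorted:
  d(y^2 - 3*y*z + 2*z) includes (∂/∂z)(y^2 - 3*y*z + 2*z) dz = (2 - 3*y) dz, which multiplied by dx ∧ dy gives (2 - 3*y) dx ∧ dy ∧ dz
  d(x*y - z^2) includes (∂/∂y)(x*y - z^2) dy = (x) dy, which multiplied by dx ∧ dz gives (-x) dx ∧ dy ∧ dz
  d(x*z - y - 2) includes (∂/∂x)(x*z - y - 2) dx = (z) dx, which multiplied by dy ∧ dz gives (z) dx ∧ dy ∧ dz
Collecting like 3-forms: d(omega) = (-x - 3*y + z + 2) dx ∧ dy ∧ dz.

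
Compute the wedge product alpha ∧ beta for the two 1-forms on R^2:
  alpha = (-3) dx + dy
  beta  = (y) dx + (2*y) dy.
alpha ∧ beta = (-7*y) dx ∧ dy

Distribute the wedge, using dx_i ∧ dx_j = -dx_j ∧ dx_i and dx_i ∧ dx_i = 0. For each pair (i, j) with i < j, the coefficient of dx_i ∧ dx_j in alpha ∧ beta is (alpha_i * beta_j - alpha_j * beta_i). Collecting: alpha ∧ beta = (-7*y) dx ∧ dy.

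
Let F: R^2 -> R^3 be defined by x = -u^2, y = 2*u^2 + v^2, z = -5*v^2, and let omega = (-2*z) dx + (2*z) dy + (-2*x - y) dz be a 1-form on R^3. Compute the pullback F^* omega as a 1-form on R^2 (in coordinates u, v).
F^* omega = (-60*u*v^2) du + (-10*v^3) dv

Using F^*(f dg) = (f ∘ F) d(g ∘ F), substitute each coordinate x_i by F_i(u, v) in f_i, and replace dx_i by d F_i = (∂F_i/∂u) du + (∂F_i/∂v) dv.
  For the x component: f_1(F) = 10*v^2; d F_1 = (-2*u) du + (0) dv
  For the y component: f_2(F) = -10*v^2; d F_2 = (4*u) du + (2*v) dv
  For the z component: f_3(F) = -v^2; d F_3 = (0) du + (-10*v) dv
Combining and collecting du, dv coefficients:
  coeff of du: -60*u*v^2
  coeff of dv: -10*v^3
F^* omega = (-60*u*v^2) du + (-10*v^3) dv.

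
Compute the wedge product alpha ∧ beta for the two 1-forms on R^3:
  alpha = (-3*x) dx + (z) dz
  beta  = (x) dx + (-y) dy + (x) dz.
alpha ∧ beta = (3*x*y) dx ∧ dy + (-x*(3*x + z)) dx ∧ dz + (y*z) dy ∧ dz

Distribute the wedge, using dx_i ∧ dx_j = -dx_j ∧ dx_i and dx_i ∧ dx_i = 0. For each pair (i, j) with i < j, the coefficient of dx_i ∧ dx_j in alpha ∧ beta is (alpha_i * beta_j - alpha_j * beta_i). Collecting: alpha ∧ beta = (3*x*y) dx ∧ dy + (-x*(3*x + z)) dx ∧ dz + (y*z) dy ∧ dz.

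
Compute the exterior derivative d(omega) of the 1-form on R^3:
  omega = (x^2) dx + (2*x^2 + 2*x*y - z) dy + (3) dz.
d(omega) = (4*x + 2*y) dx ∧ dy + (1) dy ∧ dz

For a 1-form omega = sum_i f_i dx_i, the exterior derivative is
  d(omega) = sum_{i < j} (∂f_j/∂x_i - ∂f_i/∂x_j) dx_i ∧ dx_j.
  coefficient of dx ∧ dy: ∂f_2/∂x - ∂f_1/∂y = ∂(2*x^2 + 2*x*y - z)/∂x - ∂(x^2)/∂y = 4*x + 2*y
  coefficient of dy ∧ dz: ∂f_3/∂y - ∂f_2/∂z = ∂(3)/∂y - ∂(2*x^2 + 2*x*y - z)/∂z = 1
Assembling: d(omega) = (4*x + 2*y) dx ∧ dy + (1) dy ∧ dz.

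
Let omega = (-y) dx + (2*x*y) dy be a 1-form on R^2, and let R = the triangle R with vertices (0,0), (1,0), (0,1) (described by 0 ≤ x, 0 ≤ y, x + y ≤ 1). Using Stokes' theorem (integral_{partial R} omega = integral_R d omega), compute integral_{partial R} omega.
integral_(partial R) omega = 5/6

Stokes: integral_partial_R omega = integral_R d omega with d omega = (∂Q/∂x - ∂P/∂y) dx ∧ dy.
  ∂Q/∂x = 2*y
  ∂P/∂y = -1
  integrand = ∂Q/∂x - ∂P/∂y = 2*y + 1.
Integrating over R: integral_0^1 integral_0^{1-x} (2*y + 1) dy dx = 5/6.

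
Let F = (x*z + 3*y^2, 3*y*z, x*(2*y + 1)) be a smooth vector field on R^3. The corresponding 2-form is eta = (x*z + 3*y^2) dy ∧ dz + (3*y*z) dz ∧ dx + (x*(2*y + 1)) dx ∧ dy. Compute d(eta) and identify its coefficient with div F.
d(eta) = (4*z) dx ∧ dy ∧ dz; div F = 4*z

For a 2-form in R^3 of the form above, applying d gives a 3-form with coefficient ∂P/∂x + ∂Q/∂y + ∂R/∂z:
  ∂P/∂x = z
  ∂Q/∂y = 3*z
  ∂R/∂z = 0
Sum = 4*z, which is exactly div F.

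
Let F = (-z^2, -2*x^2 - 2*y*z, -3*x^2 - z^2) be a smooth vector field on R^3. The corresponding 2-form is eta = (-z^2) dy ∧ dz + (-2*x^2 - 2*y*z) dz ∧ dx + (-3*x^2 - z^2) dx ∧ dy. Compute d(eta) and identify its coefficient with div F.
d(eta) = (-4*z) dx ∧ dy ∧ dz; div F = -4*z

For a 2-form in R^3 of the form above, applying d gives a 3-form with coefficient ∂P/∂x + ∂Q/∂y + ∂R/∂z:
  ∂P/∂x = 0
  ∂Q/∂y = -2*z
  ∂R/∂z = -2*z
Sum = -4*z, which is exactly div F.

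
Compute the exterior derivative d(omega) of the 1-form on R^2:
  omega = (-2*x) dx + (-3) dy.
d(omega) = 0

For a 1-form omega = sum_i f_i dx_i, the exterior derivative is
  d(omega) = sum_{i < j} (∂f_j/∂x_i - ∂f_i/∂x_j) dx_i ∧ dx_j.

Assembling: d(omega) = 0.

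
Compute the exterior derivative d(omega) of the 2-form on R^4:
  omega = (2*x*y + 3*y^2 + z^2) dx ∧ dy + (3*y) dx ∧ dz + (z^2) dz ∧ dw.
d(omega) = (2*z - 3) dx ∧ dy ∧ dz

For a 2-form omega = sum_{i<j} g_{ij} dx_i ∧ dx_j, the exterior derivative is
  d(omega) = sum_{i<j} d(g_{ij}) ∧ dx_i ∧ dx_j = sum_{i<j, k} (∂g_{ij}/∂x_k) dx_k ∧ dx_i ∧ dx_j.
Expand each term, using dx_k ∧ dx_i ∧ dx_j = sgn(permutation) dx_{(a)} ∧ dx_{(b)} ∧ dx_{(c)} with (a < b < c) sorted:
  d(2*x*y + 3*y^2 + z^2) includes (∂/∂z)(2*x*y + 3*y^2 + z^2) dz = (2*z) dz, which multiplied by dx ∧ dy gives (2*z) dx ∧ dy ∧ dz
  d(3*y) includes (∂/∂y)(3*y) dy = (3) dy, which multiplied by dx ∧ dz gives (-3) dx ∧ dy ∧ dz
Collecting like 3-forms: d(omega) = (2*z - 3) dx ∧ dy ∧ dz.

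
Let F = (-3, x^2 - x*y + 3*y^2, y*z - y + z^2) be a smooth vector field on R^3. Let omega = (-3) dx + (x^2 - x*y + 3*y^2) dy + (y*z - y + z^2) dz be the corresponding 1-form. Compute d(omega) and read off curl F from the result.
d(omega) = (z - 1) dy ∧ dz + (0) dz ∧ dx + (2*x - y) dx ∧ dy; curl F = (z - 1, 0, 2*x - y)

d omega = sum_{i<j} (∂f_j/∂x_i - ∂f_i/∂x_j) dx_i ∧ dx_j. Under the identification (dy ∧ dz, dz ∧ dx, dx ∧ dy) ↔ (e_x, e_y, e_z), the coefficients are exactly the components of curl F. Compute:
  ∂R/∂y - ∂Q/∂z = (z - 1) - (0) = z - 1
  ∂P/∂z - ∂R/∂x = (0) - (0) = 0
  ∂Q/∂x - ∂P/∂y = (2*x - y) - (0) = 2*x - y.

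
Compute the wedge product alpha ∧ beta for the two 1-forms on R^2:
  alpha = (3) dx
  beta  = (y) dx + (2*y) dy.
alpha ∧ beta = (6*y) dx ∧ dy

Distribute the wedge, using dx_i ∧ dx_j = -dx_j ∧ dx_i and dx_i ∧ dx_i = 0. For each pair (i, j) with i < j, the coefficient of dx_i ∧ dx_j in alpha ∧ beta is (alpha_i * beta_j - alpha_j * beta_i). Collecting: alpha ∧ beta = (6*y) dx ∧ dy.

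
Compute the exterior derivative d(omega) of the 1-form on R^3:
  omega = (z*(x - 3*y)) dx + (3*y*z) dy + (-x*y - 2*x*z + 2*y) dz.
d(omega) = (3*z) dx ∧ dy + (-x + 2*y - 2*z) dx ∧ dz + (-x - 3*y + 2) dy ∧ dz

For a 1-form omega = sum_i f_i dx_i, the exterior derivative is
  d(omega) = sum_{i < j} (∂f_j/∂x_i - ∂f_i/∂x_j) dx_i ∧ dx_j.
  coefficient of dx ∧ dy: ∂f_2/∂x - ∂f_1/∂y = ∂(3*y*z)/∂x - ∂(z*(x - 3*y))/∂y = 3*z
  coefficient of dx ∧ dz: ∂f_3/∂x - ∂f_1/∂z = ∂(-x*y - 2*x*z + 2*y)/∂x - ∂(z*(x - 3*y))/∂z = -x + 2*y - 2*z
  coefficient of dy ∧ dz: ∂f_3/∂y - ∂f_2/∂z = ∂(-x*y - 2*x*z + 2*y)/∂y - ∂(3*y*z)/∂z = -x - 3*y + 2
Assembling: d(omega) = (3*z) dx ∧ dy + (-x + 2*y - 2*z) dx ∧ dz + (-x - 3*y + 2) dy ∧ dz.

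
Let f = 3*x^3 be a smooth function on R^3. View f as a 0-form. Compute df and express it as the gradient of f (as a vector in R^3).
df = (9*x^2) dx + (0) dy + (0) dz; grad f = (9*x^2, 0, 0)

For a 0-form f, d f = (∂f/∂x) dx + (∂f/∂y) dy + (∂f/∂z) dz. The components of the vector representation are exactly the entries of grad f in Cartesian coordinates:
  ∂f/∂x = 9*x^2
  ∂f/∂y = 0
  ∂f/∂z = 0.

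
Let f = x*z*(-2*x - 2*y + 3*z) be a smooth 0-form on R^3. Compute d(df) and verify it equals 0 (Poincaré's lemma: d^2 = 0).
d(df) = 0

Step 1: df = sum_i (∂f/∂x_i) dx_i = (z*(-4*x - 2*y + 3*z)) dx + (-2*x*z) dy + (2*x*(-x - y + 3*z)) dz.
Step 2: Apply d again. Using the 1-form formula, the coefficient of dx ∧ dy in d(df) is ∂^2 f/∂x ∂y - ∂^2 f/∂y ∂x = (-2*z) - (-2*z) = 0 (equality of mixed partials for smooth f).
Similarly for dx ∧ dz and dy ∧ dz — all coefficients vanish. So d(df) = 0.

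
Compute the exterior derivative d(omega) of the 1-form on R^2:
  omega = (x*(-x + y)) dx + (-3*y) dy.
d(omega) = (-x) dx ∧ dy

For a 1-form omega = sum_i f_i dx_i, the exterior derivative is
  d(omega) = sum_{i < j} (∂f_j/∂x_i - ∂f_i/∂x_j) dx_i ∧ dx_j.
  coefficient of dx ∧ dy: ∂f_2/∂x - ∂f_1/∂y = ∂(-3*y)/∂x - ∂(x*(-x + y))/∂y = -x
Assembling: d(omega) = (-x) dx ∧ dy.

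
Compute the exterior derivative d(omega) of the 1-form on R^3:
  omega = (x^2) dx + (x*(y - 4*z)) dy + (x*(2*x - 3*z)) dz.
d(omega) = (y - 4*z) dx ∧ dy + (4*x - 3*z) dx ∧ dz + (4*x) dy ∧ dz

For a 1-form omega = sum_i f_i dx_i, the exterior derivative is
  d(omega) = sum_{i < j} (∂f_j/∂x_i - ∂f_i/∂x_j) dx_i ∧ dx_j.
  coefficient of dx ∧ dy: ∂f_2/∂x - ∂f_1/∂y = ∂(x*(y - 4*z))/∂x - ∂(x^2)/∂y = y - 4*z
  coefficient of dx ∧ dz: ∂f_3/∂x - ∂f_1/∂z = ∂(x*(2*x - 3*z))/∂x - ∂(x^2)/∂z = 4*x - 3*z
  coefficient of dy ∧ dz: ∂f_3/∂y - ∂f_2/∂z = ∂(x*(2*x - 3*z))/∂y - ∂(x*(y - 4*z))/∂z = 4*x
Assembling: d(omega) = (y - 4*z) dx ∧ dy + (4*x - 3*z) dx ∧ dz + (4*x) dy ∧ dz.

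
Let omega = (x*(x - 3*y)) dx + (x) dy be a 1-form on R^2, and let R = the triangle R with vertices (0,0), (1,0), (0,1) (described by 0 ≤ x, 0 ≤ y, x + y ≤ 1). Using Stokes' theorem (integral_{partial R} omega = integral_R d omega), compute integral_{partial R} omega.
integral_(partial R) omega = 1

Stokes: integral_partial_R omega = integral_R d omega with d omega = (∂Q/∂x - ∂P/∂y) dx ∧ dy.
  ∂Q/∂x = 1
  ∂P/∂y = -3*x
  integrand = ∂Q/∂x - ∂P/∂y = 3*x + 1.
Integrating over R: integral_0^1 integral_0^{1-x} (3*x + 1) dy dx = 1.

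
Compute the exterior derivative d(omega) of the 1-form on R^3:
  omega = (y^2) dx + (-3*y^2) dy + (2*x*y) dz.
d(omega) = (-2*y) dx ∧ dy + (2*y) dx ∧ dz + (2*x) dy ∧ dz

For a 1-form omega = sum_i f_i dx_i, the exterior derivative is
  d(omega) = sum_{i < j} (∂f_j/∂x_i - ∂f_i/∂x_j) dx_i ∧ dx_j.
  coefficient of dx ∧ dy: ∂f_2/∂x - ∂f_1/∂y = ∂(-3*y^2)/∂x - ∂(y^2)/∂y = -2*y
  coefficient of dx ∧ dz: ∂f_3/∂x - ∂f_1/∂z = ∂(2*x*y)/∂x - ∂(y^2)/∂z = 2*y
  coefficient of dy ∧ dz: ∂f_3/∂y - ∂f_2/∂z = ∂(2*x*y)/∂y - ∂(-3*y^2)/∂z = 2*x
Assembling: d(omega) = (-2*y) dx ∧ dy + (2*y) dx ∧ dz + (2*x) dy ∧ dz.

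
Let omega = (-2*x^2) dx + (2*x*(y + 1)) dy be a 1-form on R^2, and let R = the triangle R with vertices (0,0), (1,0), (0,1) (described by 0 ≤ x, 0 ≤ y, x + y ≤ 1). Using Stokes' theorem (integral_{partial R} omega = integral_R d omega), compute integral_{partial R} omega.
integral_(partial R) omega = 4/3

Stokes: integral_partial_R omega = integral_R d omega with d omega = (∂Q/∂x - ∂P/∂y) dx ∧ dy.
  ∂Q/∂x = 2*y + 2
  ∂P/∂y = 0
  integrand = ∂Q/∂x - ∂P/∂y = 2*y + 2.
Integrating over R: integral_0^1 integral_0^{1-x} (2*y + 2) dy dx = 4/3.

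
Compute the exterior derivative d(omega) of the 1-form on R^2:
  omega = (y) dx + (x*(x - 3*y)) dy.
d(omega) = (2*x - 3*y - 1) dx ∧ dy

For a 1-form omega = sum_i f_i dx_i, the exterior derivative is
  d(omega) = sum_{i < j} (∂f_j/∂x_i - ∂f_i/∂x_j) dx_i ∧ dx_j.
  coefficient of dx ∧ dy: ∂f_2/∂x - ∂f_1/∂y = ∂(x*(x - 3*y))/∂x - ∂(y)/∂y = 2*x - 3*y - 1
Assembling: d(omega) = (2*x - 3*y - 1) dx ∧ dy.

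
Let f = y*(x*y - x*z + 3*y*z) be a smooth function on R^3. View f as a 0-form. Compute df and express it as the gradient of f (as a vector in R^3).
df = (y*(y - z)) dx + (2*x*y - x*z + 6*y*z) dy + (y*(-x + 3*y)) dz; grad f = (y*(y - z), 2*x*y - x*z + 6*y*z, y*(-x + 3*y))

For a 0-form f, d f = (∂f/∂x) dx + (∂f/∂y) dy + (∂f/∂z) dz. The components of the vector representation are exactly the entries of grad f in Cartesian coordinates:
  ∂f/∂x = y*(y - z)
  ∂f/∂y = 2*x*y - x*z + 6*y*z
  ∂f/∂z = y*(-x + 3*y).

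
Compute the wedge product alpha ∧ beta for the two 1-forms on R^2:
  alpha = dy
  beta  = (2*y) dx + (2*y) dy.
alpha ∧ beta = (-2*y) dx ∧ dy

Distribute the wedge, using dx_i ∧ dx_j = -dx_j ∧ dx_i and dx_i ∧ dx_i = 0. For each pair (i, j) with i < j, the coefficient of dx_i ∧ dx_j in alpha ∧ beta is (alpha_i * beta_j - alpha_j * beta_i). Collecting: alpha ∧ beta = (-2*y) dx ∧ dy.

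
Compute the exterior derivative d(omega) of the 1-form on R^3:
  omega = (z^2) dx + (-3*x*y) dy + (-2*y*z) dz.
d(omega) = (-3*y) dx ∧ dy + (-2*z) dx ∧ dz + (-2*z) dy ∧ dz

For a 1-form omega = sum_i f_i dx_i, the exterior derivative is
  d(omega) = sum_{i < j} (∂f_j/∂x_i - ∂f_i/∂x_j) dx_i ∧ dx_j.
  coefficient of dx ∧ dy: ∂f_2/∂x - ∂f_1/∂y = ∂(-3*x*y)/∂x - ∂(z^2)/∂y = -3*y
  coefficient of dx ∧ dz: ∂f_3/∂x - ∂f_1/∂z = ∂(-2*y*z)/∂x - ∂(z^2)/∂z = -2*z
  coefficient of dy ∧ dz: ∂f_3/∂y - ∂f_2/∂z = ∂(-2*y*z)/∂y - ∂(-3*x*y)/∂z = -2*z
Assembling: d(omega) = (-3*y) dx ∧ dy + (-2*z) dx ∧ dz + (-2*z) dy ∧ dz.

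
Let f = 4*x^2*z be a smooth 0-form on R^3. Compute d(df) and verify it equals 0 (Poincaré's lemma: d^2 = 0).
d(df) = 0

Step 1: df = sum_i (∂f/∂x_i) dx_i = (8*x*z) dx + (0) dy + (4*x^2) dz.
Step 2: Apply d again. Using the 1-form formula, the coefficient of dx ∧ dy in d(df) is ∂^2 f/∂x ∂y - ∂^2 f/∂y ∂x = (0) - (0) = 0 (equality of mixed partials for smooth f).
Similarly for dx ∧ dz and dy ∧ dz — all coefficients vanish. So d(df) = 0.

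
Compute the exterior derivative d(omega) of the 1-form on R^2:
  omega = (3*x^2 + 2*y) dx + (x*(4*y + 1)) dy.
d(omega) = (4*y - 1) dx ∧ dy

For a 1-form omega = sum_i f_i dx_i, the exterior derivative is
  d(omega) = sum_{i < j} (∂f_j/∂x_i - ∂f_i/∂x_j) dx_i ∧ dx_j.
  coefficient of dx ∧ dy: ∂f_2/∂x - ∂f_1/∂y = ∂(x*(4*y + 1))/∂x - ∂(3*x^2 + 2*y)/∂y = 4*y - 1
Assembling: d(omega) = (4*y - 1) dx ∧ dy.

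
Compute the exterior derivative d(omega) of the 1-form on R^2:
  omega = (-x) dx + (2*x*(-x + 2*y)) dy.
d(omega) = (-4*x + 4*y) dx ∧ dy

For a 1-form omega = sum_i f_i dx_i, the exterior derivative is
  d(omega) = sum_{i < j} (∂f_j/∂x_i - ∂f_i/∂x_j) dx_i ∧ dx_j.
  coefficient of dx ∧ dy: ∂f_2/∂x - ∂f_1/∂y = ∂(2*x*(-x + 2*y))/∂x - ∂(-x)/∂y = -4*x + 4*y
Assembling: d(omega) = (-4*x + 4*y) dx ∧ dy.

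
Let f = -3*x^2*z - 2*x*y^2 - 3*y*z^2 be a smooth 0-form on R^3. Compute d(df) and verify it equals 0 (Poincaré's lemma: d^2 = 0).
d(df) = 0

Step 1: df = sum_i (∂f/∂x_i) dx_i = (-6*x*z - 2*y^2) dx + (-4*x*y - 3*z^2) dy + (-3*x^2 - 6*y*z) dz.
Step 2: Apply d again. Using the 1-form formula, the coefficient of dx ∧ dy in d(df) is ∂^2 f/∂x ∂y - ∂^2 f/∂y ∂x = (-4*y) - (-4*y) = 0 (equality of mixed partials for smooth f).
Similarly for dx ∧ dz and dy ∧ dz — all coefficients vanish. So d(df) = 0.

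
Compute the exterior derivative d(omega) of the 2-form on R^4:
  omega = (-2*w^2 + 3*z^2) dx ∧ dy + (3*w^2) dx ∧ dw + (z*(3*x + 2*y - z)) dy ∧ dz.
d(omega) = (9*z) dx ∧ dy ∧ dz + (-4*w) dx ∧ dy ∧ dw

For a 2-form omega = sum_{i<j} g_{ij} dx_i ∧ dx_j, the exterior derivative is
  d(omega) = sum_{i<j} d(g_{ij}) ∧ dx_i ∧ dx_j = sum_{i<j, k} (∂g_{ij}/∂x_k) dx_k ∧ dx_i ∧ dx_j.
Expand each term, using dx_k ∧ dx_i ∧ dx_j = sgn(permutation) dx_{(a)} ∧ dx_{(b)} ∧ dx_{(c)} with (a < b < c) sorted:
  d(-2*w^2 + 3*z^2) includes (∂/∂z)(-2*w^2 + 3*z^2) dz = (6*z) dz, which multiplied by dx ∧ dy gives (6*z) dx ∧ dy ∧ dz
  d(-2*w^2 + 3*z^2) includes (∂/∂w)(-2*w^2 + 3*z^2) dw = (-4*w) dw, which multiplied by dx ∧ dy gives (-4*w) dx ∧ dy ∧ dw
  d(z*(3*x + 2*y - z)) includes (∂/∂x)(z*(3*x + 2*y - z)) dx = (3*z) dx, which multiplied by dy ∧ dz gives (3*z) dx ∧ dy ∧ dz
Collecting like 3-forms: d(omega) = (9*z) dx ∧ dy ∧ dz + (-4*w) dx ∧ dy ∧ dw.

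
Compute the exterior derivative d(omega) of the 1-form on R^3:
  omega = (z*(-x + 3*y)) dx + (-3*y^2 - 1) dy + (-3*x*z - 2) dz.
d(omega) = (-3*z) dx ∧ dy + (x - 3*y - 3*z) dx ∧ dz

For a 1-form omega = sum_i f_i dx_i, the exterior derivative is
  d(omega) = sum_{i < j} (∂f_j/∂x_i - ∂f_i/∂x_j) dx_i ∧ dx_j.
  coefficient of dx ∧ dy: ∂f_2/∂x - ∂f_1/∂y = ∂(-3*y^2 - 1)/∂x - ∂(z*(-x + 3*y))/∂y = -3*z
  coefficient of dx ∧ dz: ∂f_3/∂x - ∂f_1/∂z = ∂(-3*x*z - 2)/∂x - ∂(z*(-x + 3*y))/∂z = x - 3*y - 3*z
Assembling: d(omega) = (-3*z) dx ∧ dy + (x - 3*y - 3*z) dx ∧ dz.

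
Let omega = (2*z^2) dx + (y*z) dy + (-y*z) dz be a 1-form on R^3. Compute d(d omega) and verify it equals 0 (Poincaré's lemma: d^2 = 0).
d(d omega) = 0

Step 1: d omega = sum_{i<j} (∂f_j/∂x_i - ∂f_i/∂x_j) dx_i ∧ dx_j:
  coeff of dx ∧ dy: 0
  coeff of dx ∧ dz: -4*z
  coeff of dy ∧ dz: -y - z
Step 2: Apply d again to each 2-form coefficient. The only possible 3-form in R^3 is dx ∧ dy ∧ dz, with coefficient
  ∂(coeff of dy∧dz)/∂x - ∂(coeff of dx∧dz)/∂y + ∂(coeff of dx∧dy)/∂z
  = ∂/∂x (-y - z) - ∂/∂y (-4*z) + ∂/∂z (0).
Each of these terms simplifies to sums of mixed partials that cancel in pairs. The result is 0 (by equality of mixed partials for smooth functions — Schwarz / Clairaut).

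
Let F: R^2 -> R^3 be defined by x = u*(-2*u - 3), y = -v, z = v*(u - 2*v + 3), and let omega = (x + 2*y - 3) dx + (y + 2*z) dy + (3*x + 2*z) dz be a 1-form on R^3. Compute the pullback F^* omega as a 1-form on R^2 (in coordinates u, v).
F^* omega = (8*u^3 - 6*u^2*v + 18*u^2 + 2*u*v^2 - u*v + 21*u - 4*v^3 + 6*v^2 + 6*v + 9) du + (-6*u^3 + 26*u^2*v - 27*u^2 - 12*u*v^2 + 46*u*v - 27*u + 16*v^3 - 32*v^2 + 13*v) dv

Using F^*(f dg) = (f ∘ F) d(g ∘ F), substitute each coordinate x_i by F_i(u, v) in f_i, and replace dx_i by d F_i = (∂F_i/∂u) du + (∂F_i/∂v) dv.
  For the x component: f_1(F) = -2*u^2 - 3*u - 2*v - 3; d F_1 = (-4*u - 3) du + (0) dv
  For the y component: f_2(F) = v*(2*u - 4*v + 5); d F_2 = (0) du + (-1) dv
  For the z component: f_3(F) = -6*u^2 + 2*u*v - 9*u - 4*v^2 + 6*v; d F_3 = (v) du + (u - 4*v + 3) dv
Combining and collecting du, dv coefficients:
  coeff of du: 8*u^3 - 6*u^2*v + 18*u^2 + 2*u*v^2 - u*v + 21*u - 4*v^3 + 6*v^2 + 6*v + 9
  coeff of dv: -6*u^3 + 26*u^2*v - 27*u^2 - 12*u*v^2 + 46*u*v - 27*u + 16*v^3 - 32*v^2 + 13*v
F^* omega = (8*u^3 - 6*u^2*v + 18*u^2 + 2*u*v^2 - u*v + 21*u - 4*v^3 + 6*v^2 + 6*v + 9) du + (-6*u^3 + 26*u^2*v - 27*u^2 - 12*u*v^2 + 46*u*v - 27*u + 16*v^3 - 32*v^2 + 13*v) dv.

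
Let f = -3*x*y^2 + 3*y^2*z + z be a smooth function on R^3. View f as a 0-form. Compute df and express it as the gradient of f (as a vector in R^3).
df = (-3*y^2) dx + (6*y*(-x + z)) dy + (3*y^2 + 1) dz; grad f = (-3*y^2, 6*y*(-x + z), 3*y^2 + 1)

For a 0-form f, d f = (∂f/∂x) dx + (∂f/∂y) dy + (∂f/∂z) dz. The components of the vector representation are exactly the entries of grad f in Cartesian coordinates:
  ∂f/∂x = -3*y^2
  ∂f/∂y = 6*y*(-x + z)
  ∂f/∂z = 3*y^2 + 1.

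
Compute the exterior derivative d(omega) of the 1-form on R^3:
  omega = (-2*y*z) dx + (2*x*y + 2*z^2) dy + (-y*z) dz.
d(omega) = (2*y + 2*z) dx ∧ dy + (2*y) dx ∧ dz + (-5*z) dy ∧ dz

For a 1-form omega = sum_i f_i dx_i, the exterior derivative is
  d(omega) = sum_{i < j} (∂f_j/∂x_i - ∂f_i/∂x_j) dx_i ∧ dx_j.
  coefficient of dx ∧ dy: ∂f_2/∂x - ∂f_1/∂y = ∂(2*x*y + 2*z^2)/∂x - ∂(-2*y*z)/∂y = 2*y + 2*z
  coefficient of dx ∧ dz: ∂f_3/∂x - ∂f_1/∂z = ∂(-y*z)/∂x - ∂(-2*y*z)/∂z = 2*y
  coefficient of dy ∧ dz: ∂f_3/∂y - ∂f_2/∂z = ∂(-y*z)/∂y - ∂(2*x*y + 2*z^2)/∂z = -5*z
Assembling: d(omega) = (2*y + 2*z) dx ∧ dy + (2*y) dx ∧ dz + (-5*z) dy ∧ dz.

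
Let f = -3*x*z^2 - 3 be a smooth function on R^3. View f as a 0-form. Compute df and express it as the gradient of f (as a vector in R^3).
df = (-3*z^2) dx + (0) dy + (-6*x*z) dz; grad f = (-3*z^2, 0, -6*x*z)

For a 0-form f, d f = (∂f/∂x) dx + (∂f/∂y) dy + (∂f/∂z) dz. The components of the vector representation are exactly the entries of grad f in Cartesian coordinates:
  ∂f/∂x = -3*z^2
  ∂f/∂y = 0
  ∂f/∂z = -6*x*z.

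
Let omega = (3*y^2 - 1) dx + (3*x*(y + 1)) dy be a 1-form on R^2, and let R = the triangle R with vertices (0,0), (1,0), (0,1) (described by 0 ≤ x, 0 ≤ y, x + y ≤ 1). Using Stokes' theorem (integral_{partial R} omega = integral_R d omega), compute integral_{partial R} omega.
integral_(partial R) omega = 1

Stokes: integral_partial_R omega = integral_R d omega with d omega = (∂Q/∂x - ∂P/∂y) dx ∧ dy.
  ∂Q/∂x = 3*y + 3
  ∂P/∂y = 6*y
  integrand = ∂Q/∂x - ∂P/∂y = 3 - 3*y.
Integrating over R: integral_0^1 integral_0^{1-x} (3 - 3*y) dy dx = 1.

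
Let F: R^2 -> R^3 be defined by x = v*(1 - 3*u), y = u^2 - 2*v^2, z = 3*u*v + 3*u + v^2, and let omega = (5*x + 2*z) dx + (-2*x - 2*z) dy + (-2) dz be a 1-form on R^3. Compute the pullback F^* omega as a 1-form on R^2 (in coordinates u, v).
F^* omega = (-12*u^2 + 23*u*v^2 - 22*u*v - 6*v^3 - 15*v^2 - 6*v - 6) du + (27*u^2*v - 18*u^2 - 6*u*v^2 + 8*v^3 + 10*v^2 + v) dv

Using F^*(f dg) = (f ∘ F) d(g ∘ F), substitute each coordinate x_i by F_i(u, v) in f_i, and replace dx_i by d F_i = (∂F_i/∂u) du + (∂F_i/∂v) dv.
  For the x component: f_1(F) = -9*u*v + 6*u + 2*v^2 + 5*v; d F_1 = (-3*v) du + (1 - 3*u) dv
  For the y component: f_2(F) = -6*u - 2*v^2 - 2*v; d F_2 = (2*u) du + (-4*v) dv
  For the z component: f_3(F) = -2; d F_3 = (3*v + 3) du + (3*u + 2*v) dv
Combining and collecting du, dv coefficients:
  coeff of du: -12*u^2 + 23*u*v^2 - 22*u*v - 6*v^3 - 15*v^2 - 6*v - 6
  coeff of dv: 27*u^2*v - 18*u^2 - 6*u*v^2 + 8*v^3 + 10*v^2 + v
F^* omega = (-12*u^2 + 23*u*v^2 - 22*u*v - 6*v^3 - 15*v^2 - 6*v - 6) du + (27*u^2*v - 18*u^2 - 6*u*v^2 + 8*v^3 + 10*v^2 + v) dv.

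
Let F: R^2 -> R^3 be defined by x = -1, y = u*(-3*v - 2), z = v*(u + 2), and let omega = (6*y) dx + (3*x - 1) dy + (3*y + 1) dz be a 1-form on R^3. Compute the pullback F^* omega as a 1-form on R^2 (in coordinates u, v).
F^* omega = (-9*u*v^2 - 6*u*v + 13*v + 8) du + (-9*u^2*v - 6*u^2 - 18*u*v + u + 2) dv

Using F^*(f dg) = (f ∘ F) d(g ∘ F), substitute each coordinate x_i by F_i(u, v) in f_i, and replace dx_i by d F_i = (∂F_i/∂u) du + (∂F_i/∂v) dv.
  For the x component: f_1(F) = 6*u*(-3*v - 2); d F_1 = (0) du + (0) dv
  For the y component: f_2(F) = -4; d F_2 = (-3*v - 2) du + (-3*u) dv
  For the z component: f_3(F) = -9*u*v - 6*u + 1; d F_3 = (v) du + (u + 2) dv
Combining and collecting du, dv coefficients:
  coeff of du: -9*u*v^2 - 6*u*v + 13*v + 8
  coeff of dv: -9*u^2*v - 6*u^2 - 18*u*v + u + 2
F^* omega = (-9*u*v^2 - 6*u*v + 13*v + 8) du + (-9*u^2*v - 6*u^2 - 18*u*v + u + 2) dv.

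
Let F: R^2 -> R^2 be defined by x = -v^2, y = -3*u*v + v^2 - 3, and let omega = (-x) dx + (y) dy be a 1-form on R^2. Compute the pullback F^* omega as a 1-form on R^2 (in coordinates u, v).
F^* omega = (3*v*(3*u*v - v^2 + 3)) du + (9*u^2*v - 9*u*v^2 + 9*u - 6*v) dv

Using F^*(f dg) = (f ∘ F) d(g ∘ F), substitute each coordinate x_i by F_i(u, v) in f_i, and replace dx_i by d F_i = (∂F_i/∂u) du + (∂F_i/∂v) dv.
  For the x component: f_1(F) = v^2; d F_1 = (0) du + (-2*v) dv
  For the y component: f_2(F) = -3*u*v + v^2 - 3; d F_2 = (-3*v) du + (-3*u + 2*v) dv
Combining and collecting du, dv coefficients:
  coeff of du: 3*v*(3*u*v - v^2 + 3)
  coeff of dv: 9*u^2*v - 9*u*v^2 + 9*u - 6*v
F^* omega = (3*v*(3*u*v - v^2 + 3)) du + (9*u^2*v - 9*u*v^2 + 9*u - 6*v) dv.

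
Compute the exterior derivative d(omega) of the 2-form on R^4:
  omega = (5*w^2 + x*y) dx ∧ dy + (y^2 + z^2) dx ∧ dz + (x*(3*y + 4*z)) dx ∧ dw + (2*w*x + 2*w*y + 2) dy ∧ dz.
d(omega) = (10*w - 3*x) dx ∧ dy ∧ dw + (2*w - 2*y) dx ∧ dy ∧ dz + (-4*x) dx ∧ dz ∧ dw + (2*x + 2*y) dy ∧ dz ∧ dw

For a 2-form omega = sum_{i<j} g_{ij} dx_i ∧ dx_j, the exterior derivative is
  d(omega) = sum_{i<j} d(g_{ij}) ∧ dx_i ∧ dx_j = sum_{i<j, k} (∂g_{ij}/∂x_k) dx_k ∧ dx_i ∧ dx_j.
Expand each term, using dx_k ∧ dx_i ∧ dx_j = sgn(permutation) dx_{(a)} ∧ dx_{(b)} ∧ dx_{(c)} with (a < b < c) sorted:
  d(5*w^2 + x*y) includes (∂/∂w)(5*w^2 + x*y) dw = (10*w) dw, which multiplied by dx ∧ dy gives (10*w) dx ∧ dy ∧ dw
  d(y^2 + z^2) includes (∂/∂y)(y^2 + z^2) dy = (2*y) dy, which multiplied by dx ∧ dz gives (-2*y) dx ∧ dy ∧ dz
  d(x*(3*y + 4*z)) includes (∂/∂y)(x*(3*y + 4*z)) dy = (3*x) dy, which multiplied by dx ∧ dw gives (-3*x) dx ∧ dy ∧ dw
  d(x*(3*y + 4*z)) includes (∂/∂z)(x*(3*y + 4*z)) dz = (4*x) dz, which multiplied by dx ∧ dw gives (-4*x) dx ∧ dz ∧ dw
  d(2*w*x + 2*w*y + 2) includes (∂/∂x)(2*w*x + 2*w*y + 2) dx = (2*w) dx, which multiplied by dy ∧ dz gives (2*w) dx ∧ dy ∧ dz
  d(2*w*x + 2*w*y + 2) includes (∂/∂w)(2*w*x + 2*w*y + 2) dw = (2*x + 2*y) dw, which multiplied by dy ∧ dz gives (2*x + 2*y) dy ∧ dz ∧ dw
Collecting like 3-forms: d(omega) = (10*w - 3*x) dx ∧ dy ∧ dw + (2*w - 2*y) dx ∧ dy ∧ dz + (-4*x) dx ∧ dz ∧ dw + (2*x + 2*y) dy ∧ dz ∧ dw.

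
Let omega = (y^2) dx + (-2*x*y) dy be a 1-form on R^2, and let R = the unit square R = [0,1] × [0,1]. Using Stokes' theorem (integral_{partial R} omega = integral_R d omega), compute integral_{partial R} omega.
integral_(partial R) omega = -2

Stokes: integral_partial_R omega = integral_R d omega with d omega = (∂Q/∂x - ∂P/∂y) dx ∧ dy.
  ∂Q/∂x = -2*y
  ∂P/∂y = 2*y
  integrand = ∂Q/∂x - ∂P/∂y = -4*y.
Integrating over R: integral_0^1 integral_0^1 (-4*y) dx dy = -2.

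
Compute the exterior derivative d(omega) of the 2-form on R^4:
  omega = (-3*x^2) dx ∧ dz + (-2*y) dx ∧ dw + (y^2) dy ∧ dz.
d(omega) = (2) dx ∧ dy ∧ dw

For a 2-form omega = sum_{i<j} g_{ij} dx_i ∧ dx_j, the exterior derivative is
  d(omega) = sum_{i<j} d(g_{ij}) ∧ dx_i ∧ dx_j = sum_{i<j, k} (∂g_{ij}/∂x_k) dx_k ∧ dx_i ∧ dx_j.
Expand each term, using dx_k ∧ dx_i ∧ dx_j = sgn(permutation) dx_{(a)} ∧ dx_{(b)} ∧ dx_{(c)} with (a < b < c) sorted:
  d(-2*y) includes (∂/∂y)(-2*y) dy = (-2) dy, which multiplied by dx ∧ dw gives (2) dx ∧ dy ∧ dw
Collecting like 3-forms: d(omega) = (2) dx ∧ dy ∧ dw.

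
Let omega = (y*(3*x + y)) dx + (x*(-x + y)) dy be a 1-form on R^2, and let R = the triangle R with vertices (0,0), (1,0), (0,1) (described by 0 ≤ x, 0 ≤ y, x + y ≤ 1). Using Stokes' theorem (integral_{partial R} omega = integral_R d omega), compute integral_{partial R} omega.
integral_(partial R) omega = -1

Stokes: integral_partial_R omega = integral_R d omega with d omega = (∂Q/∂x - ∂P/∂y) dx ∧ dy.
  ∂Q/∂x = -2*x + y
  ∂P/∂y = 3*x + 2*y
  integrand = ∂Q/∂x - ∂P/∂y = -5*x - y.
Integrating over R: integral_0^1 integral_0^{1-x} (-5*x - y) dy dx = -1.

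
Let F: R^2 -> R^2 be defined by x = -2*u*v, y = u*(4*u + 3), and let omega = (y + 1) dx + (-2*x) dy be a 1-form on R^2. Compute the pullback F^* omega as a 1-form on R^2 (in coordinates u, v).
F^* omega = (2*v*(12*u^2 + 3*u - 1)) du + (2*u*(-4*u^2 - 3*u - 1)) dv

Using F^*(f dg) = (f ∘ F) d(g ∘ F), substitute each coordinate x_i by F_i(u, v) in f_i, and replace dx_i by d F_i = (∂F_i/∂u) du + (∂F_i/∂v) dv.
  For the x component: f_1(F) = 4*u^2 + 3*u + 1; d F_1 = (-2*v) du + (-2*u) dv
  For the y component: f_2(F) = 4*u*v; d F_2 = (8*u + 3) du + (0) dv
Combining and collecting du, dv coefficients:
  coeff of du: 2*v*(12*u^2 + 3*u - 1)
  coeff of dv: 2*u*(-4*u^2 - 3*u - 1)
F^* omega = (2*v*(12*u^2 + 3*u - 1)) du + (2*u*(-4*u^2 - 3*u - 1)) dv.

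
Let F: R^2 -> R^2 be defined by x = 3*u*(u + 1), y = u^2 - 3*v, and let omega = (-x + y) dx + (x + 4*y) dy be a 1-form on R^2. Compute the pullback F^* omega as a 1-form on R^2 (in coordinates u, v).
F^* omega = (2*u^3 - 18*u^2 - 42*u*v - 9*u - 9*v) du + (-21*u^2 - 9*u + 36*v) dv

Using F^*(f dg) = (f ∘ F) d(g ∘ F), substitute each coordinate x_i by F_i(u, v) in f_i, and replace dx_i by d F_i = (∂F_i/∂u) du + (∂F_i/∂v) dv.
  For the x component: f_1(F) = -2*u^2 - 3*u - 3*v; d F_1 = (6*u + 3) du + (0) dv
  For the y component: f_2(F) = 7*u^2 + 3*u - 12*v; d F_2 = (2*u) du + (-3) dv
Combining and collecting du, dv coefficients:
  coeff of du: 2*u^3 - 18*u^2 - 42*u*v - 9*u - 9*v
  coeff of dv: -21*u^2 - 9*u + 36*v
F^* omega = (2*u^3 - 18*u^2 - 42*u*v - 9*u - 9*v) du + (-21*u^2 - 9*u + 36*v) dv.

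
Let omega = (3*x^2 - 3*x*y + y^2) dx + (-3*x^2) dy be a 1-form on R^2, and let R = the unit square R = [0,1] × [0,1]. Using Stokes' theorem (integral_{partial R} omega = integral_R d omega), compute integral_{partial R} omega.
integral_(partial R) omega = -5/2

Stokes: integral_partial_R omega = integral_R d omega with d omega = (∂Q/∂x - ∂P/∂y) dx ∧ dy.
  ∂Q/∂x = -6*x
  ∂P/∂y = -3*x + 2*y
  integrand = ∂Q/∂x - ∂P/∂y = -3*x - 2*y.
Integrating over R: integral_0^1 integral_0^1 (-3*x - 2*y) dx dy = -5/2.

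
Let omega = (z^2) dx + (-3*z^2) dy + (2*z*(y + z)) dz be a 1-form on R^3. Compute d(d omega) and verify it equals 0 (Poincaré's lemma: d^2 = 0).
d(d omega) = 0

Step 1: d omega = sum_{i<j} (∂f_j/∂x_i - ∂f_i/∂x_j) dx_i ∧ dx_j:
  coeff of dx ∧ dy: 0
  coeff of dx ∧ dz: -2*z
  coeff of dy ∧ dz: 8*z
Step 2: Apply d again to each 2-form coefficient. The only possible 3-form in R^3 is dx ∧ dy ∧ dz, with coefficient
  ∂(coeff of dy∧dz)/∂x - ∂(coeff of dx∧dz)/∂y + ∂(coeff of dx∧dy)/∂z
  = ∂/∂x (8*z) - ∂/∂y (-2*z) + ∂/∂z (0).
Each of these terms simplifies to sums of mixed partials that cancel in pairs. The result is 0 (by equality of mixed partials for smooth functions — Schwarz / Clairaut).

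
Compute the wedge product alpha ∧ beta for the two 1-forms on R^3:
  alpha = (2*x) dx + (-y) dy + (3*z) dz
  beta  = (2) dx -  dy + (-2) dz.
alpha ∧ beta = (-2*x + 2*y) dx ∧ dy + (-4*x - 6*z) dx ∧ dz + (2*y + 3*z) dy ∧ dz

Distribute the wedge, using dx_i ∧ dx_j = -dx_j ∧ dx_i and dx_i ∧ dx_i = 0. For each pair (i, j) with i < j, the coefficient of dx_i ∧ dx_j in alpha ∧ beta is (alpha_i * beta_j - alpha_j * beta_i). Collecting: alpha ∧ beta = (-2*x + 2*y) dx ∧ dy + (-4*x - 6*z) dx ∧ dz + (2*y + 3*z) dy ∧ dz.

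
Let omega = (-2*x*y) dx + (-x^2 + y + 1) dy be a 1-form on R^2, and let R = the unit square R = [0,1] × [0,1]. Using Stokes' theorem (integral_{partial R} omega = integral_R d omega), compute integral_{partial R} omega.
integral_(partial R) omega = 0

Stokes: integral_partial_R omega = integral_R d omega with d omega = (∂Q/∂x - ∂P/∂y) dx ∧ dy.
  ∂Q/∂x = -2*x
  ∂P/∂y = -2*x
  integrand = ∂Q/∂x - ∂P/∂y = 0.
Integrating over R: integral_0^1 integral_0^1 (0) dx dy = 0.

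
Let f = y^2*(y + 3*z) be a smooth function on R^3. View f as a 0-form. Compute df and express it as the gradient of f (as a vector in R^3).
df = (0) dx + (3*y*(y + 2*z)) dy + (3*y^2) dz; grad f = (0, 3*y*(y + 2*z), 3*y^2)

For a 0-form f, d f = (∂f/∂x) dx + (∂f/∂y) dy + (∂f/∂z) dz. The components of the vector representation are exactly the entries of grad f in Cartesian coordinates:
  ∂f/∂x = 0
  ∂f/∂y = 3*y*(y + 2*z)
  ∂f/∂z = 3*y^2.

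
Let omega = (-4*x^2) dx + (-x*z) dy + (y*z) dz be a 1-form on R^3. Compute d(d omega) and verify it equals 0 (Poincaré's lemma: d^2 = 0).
d(d omega) = 0

Step 1: d omega = sum_{i<j} (∂f_j/∂x_i - ∂f_i/∂x_j) dx_i ∧ dx_j:
  coeff of dx ∧ dy: -z
  coeff of dx ∧ dz: 0
  coeff of dy ∧ dz: x + z
Step 2: Apply d again to each 2-form coefficient. The only possible 3-form in R^3 is dx ∧ dy ∧ dz, with coefficient
  ∂(coeff of dy∧dz)/∂x - ∂(coeff of dx∧dz)/∂y + ∂(coeff of dx∧dy)/∂z
  = ∂/∂x (x + z) - ∂/∂y (0) + ∂/∂z (-z).
Each of these terms simplifies to sums of mixed partials that cancel in pairs. The result is 0 (by equality of mixed partials for smooth functions — Schwarz / Clairaut).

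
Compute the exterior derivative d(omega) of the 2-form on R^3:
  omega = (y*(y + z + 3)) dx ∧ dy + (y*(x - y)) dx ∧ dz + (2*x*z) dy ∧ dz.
d(omega) = (-x + 3*y + 2*z) dx ∧ dy ∧ dz

For a 2-form omega = sum_{i<j} g_{ij} dx_i ∧ dx_j, the exterior derivative is
  d(omega) = sum_{i<j} d(g_{ij}) ∧ dx_i ∧ dx_j = sum_{i<j, k} (∂g_{ij}/∂x_k) dx_k ∧ dx_i ∧ dx_j.
Expand each term, using dx_k ∧ dx_i ∧ dx_j = sgn(permutation) dx_{(a)} ∧ dx_{(b)} ∧ dx_{(c)} with (a < b < c) sorted:
  d(y*(y + z + 3)) includes (∂/∂z)(y*(y + z + 3)) dz = (y) dz, which multiplied by dx ∧ dy gives (y) dx ∧ dy ∧ dz
  d(y*(x - y)) includes (∂/∂y)(y*(x - y)) dy = (x - 2*y) dy, which multiplied by dx ∧ dz gives (-x + 2*y) dx ∧ dy ∧ dz
  d(2*x*z) includes (∂/∂x)(2*x*z) dx = (2*z) dx, which multiplied by dy ∧ dz gives (2*z) dx ∧ dy ∧ dz
Collecting like 3-forms: d(omega) = (-x + 3*y + 2*z) dx ∧ dy ∧ dz.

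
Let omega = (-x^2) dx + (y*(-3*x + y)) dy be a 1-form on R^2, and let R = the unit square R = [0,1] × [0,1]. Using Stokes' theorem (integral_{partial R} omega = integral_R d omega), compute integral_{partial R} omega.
integral_(partial R) omega = -3/2

Stokes: integral_partial_R omega = integral_R d omega with d omega = (∂Q/∂x - ∂P/∂y) dx ∧ dy.
  ∂Q/∂x = -3*y
  ∂P/∂y = 0
  integrand = ∂Q/∂x - ∂P/∂y = -3*y.
Integrating over R: integral_0^1 integral_0^1 (-3*y) dx dy = -3/2.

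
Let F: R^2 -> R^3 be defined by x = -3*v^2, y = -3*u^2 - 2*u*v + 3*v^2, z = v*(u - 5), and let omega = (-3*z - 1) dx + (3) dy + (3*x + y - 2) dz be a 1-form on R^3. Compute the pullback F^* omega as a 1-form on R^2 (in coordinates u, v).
F^* omega = (-3*u^2*v - 2*u*v^2 - 18*u - 6*v^3 - 8*v) du + (-3*u^3 - 2*u^2*v + 15*u^2 + 12*u*v^2 + 10*u*v - 8*u - 60*v^2 + 24*v + 10) dv

Using F^*(f dg) = (f ∘ F) d(g ∘ F), substitute each coordinate x_i by F_i(u, v) in f_i, and replace dx_i by d F_i = (∂F_i/∂u) du + (∂F_i/∂v) dv.
  For the x component: f_1(F) = -3*u*v + 15*v - 1; d F_1 = (0) du + (-6*v) dv
  For the y component: f_2(F) = 3; d F_2 = (-6*u - 2*v) du + (-2*u + 6*v) dv
  For the z component: f_3(F) = -3*u^2 - 2*u*v - 6*v^2 - 2; d F_3 = (v) du + (u - 5) dv
Combining and collecting du, dv coefficients:
  coeff of du: -3*u^2*v - 2*u*v^2 - 18*u - 6*v^3 - 8*v
  coeff of dv: -3*u^3 - 2*u^2*v + 15*u^2 + 12*u*v^2 + 10*u*v - 8*u - 60*v^2 + 24*v + 10
F^* omega = (-3*u^2*v - 2*u*v^2 - 18*u - 6*v^3 - 8*v) du + (-3*u^3 - 2*u^2*v + 15*u^2 + 12*u*v^2 + 10*u*v - 8*u - 60*v^2 + 24*v + 10) dv.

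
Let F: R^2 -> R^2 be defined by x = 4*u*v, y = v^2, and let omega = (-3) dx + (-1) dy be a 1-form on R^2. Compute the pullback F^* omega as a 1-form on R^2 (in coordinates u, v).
F^* omega = (-12*v) du + (-12*u - 2*v) dv

Using F^*(f dg) = (f ∘ F) d(g ∘ F), substitute each coordinate x_i by F_i(u, v) in f_i, and replace dx_i by d F_i = (∂F_i/∂u) du + (∂F_i/∂v) dv.
  For the x component: f_1(F) = -3; d F_1 = (4*v) du + (4*u) dv
  For the y component: f_2(F) = -1; d F_2 = (0) du + (2*v) dv
Combining and collecting du, dv coefficients:
  coeff of du: -12*v
  coeff of dv: -12*u - 2*v
F^* omega = (-12*v) du + (-12*u - 2*v) dv.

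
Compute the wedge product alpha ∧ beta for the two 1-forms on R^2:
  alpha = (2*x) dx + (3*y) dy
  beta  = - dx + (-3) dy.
alpha ∧ beta = (-6*x + 3*y) dx ∧ dy

Distribute the wedge, using dx_i ∧ dx_j = -dx_j ∧ dx_i and dx_i ∧ dx_i = 0. For each pair (i, j) with i < j, the coefficient of dx_i ∧ dx_j in alpha ∧ beta is (alpha_i * beta_j - alpha_j * beta_i). Collecting: alpha ∧ beta = (-6*x + 3*y) dx ∧ dy.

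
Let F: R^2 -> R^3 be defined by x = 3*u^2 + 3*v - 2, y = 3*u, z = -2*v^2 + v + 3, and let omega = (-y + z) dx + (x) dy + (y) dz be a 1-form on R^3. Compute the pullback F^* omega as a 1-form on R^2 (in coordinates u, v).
F^* omega = (-9*u^2 - 12*u*v^2 + 6*u*v + 18*u + 9*v - 6) du + (-12*u*v - 6*u - 6*v^2 + 3*v + 9) dv

Using F^*(f dg) = (f ∘ F) d(g ∘ F), substitute each coordinate x_i by F_i(u, v) in f_i, and replace dx_i by d F_i = (∂F_i/∂u) du + (∂F_i/∂v) dv.
  For the x component: f_1(F) = -3*u - 2*v^2 + v + 3; d F_1 = (6*u) du + (3) dv
  For the y component: f_2(F) = 3*u^2 + 3*v - 2; d F_2 = (3) du + (0) dv
  For the z component: f_3(F) = 3*u; d F_3 = (0) du + (1 - 4*v) dv
Combining and collecting du, dv coefficients:
  coeff of du: -9*u^2 - 12*u*v^2 + 6*u*v + 18*u + 9*v - 6
  coeff of dv: -12*u*v - 6*u - 6*v^2 + 3*v + 9
F^* omega = (-9*u^2 - 12*u*v^2 + 6*u*v + 18*u + 9*v - 6) du + (-12*u*v - 6*u - 6*v^2 + 3*v + 9) dv.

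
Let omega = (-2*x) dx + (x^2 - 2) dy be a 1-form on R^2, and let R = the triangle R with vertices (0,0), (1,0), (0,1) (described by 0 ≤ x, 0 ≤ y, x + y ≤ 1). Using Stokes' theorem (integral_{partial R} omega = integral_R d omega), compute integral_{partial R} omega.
integral_(partial R) omega = 1/3

Stokes: integral_partial_R omega = integral_R d omega with d omega = (∂Q/∂x - ∂P/∂y) dx ∧ dy.
  ∂Q/∂x = 2*x
  ∂P/∂y = 0
  integrand = ∂Q/∂x - ∂P/∂y = 2*x.
Integrating over R: integral_0^1 integral_0^{1-x} (2*x) dy dx = 1/3.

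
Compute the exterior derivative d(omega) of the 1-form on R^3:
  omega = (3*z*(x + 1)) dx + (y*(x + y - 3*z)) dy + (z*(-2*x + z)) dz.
d(omega) = (y) dx ∧ dy + (-3*x - 2*z - 3) dx ∧ dz + (3*y) dy ∧ dz

For a 1-form omega = sum_i f_i dx_i, the exterior derivative is
  d(omega) = sum_{i < j} (∂f_j/∂x_i - ∂f_i/∂x_j) dx_i ∧ dx_j.
  coefficient of dx ∧ dy: ∂f_2/∂x - ∂f_1/∂y = ∂(y*(x + y - 3*z))/∂x - ∂(3*z*(x + 1))/∂y = y
  coefficient of dx ∧ dz: ∂f_3/∂x - ∂f_1/∂z = ∂(z*(-2*x + z))/∂x - ∂(3*z*(x + 1))/∂z = -3*x - 2*z - 3
  coefficient of dy ∧ dz: ∂f_3/∂y - ∂f_2/∂z = ∂(z*(-2*x + z))/∂y - ∂(y*(x + y - 3*z))/∂z = 3*y
Assembling: d(omega) = (y) dx ∧ dy + (-3*x - 2*z - 3) dx ∧ dz + (3*y) dy ∧ dz.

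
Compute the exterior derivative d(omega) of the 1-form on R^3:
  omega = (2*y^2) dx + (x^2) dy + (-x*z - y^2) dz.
d(omega) = (2*x - 4*y) dx ∧ dy + (-z) dx ∧ dz + (-2*y) dy ∧ dz

For a 1-form omega = sum_i f_i dx_i, the exterior derivative is
  d(omega) = sum_{i < j} (∂f_j/∂x_i - ∂f_i/∂x_j) dx_i ∧ dx_j.
  coefficient of dx ∧ dy: ∂f_2/∂x - ∂f_1/∂y = ∂(x^2)/∂x - ∂(2*y^2)/∂y = 2*x - 4*y
  coefficient of dx ∧ dz: ∂f_3/∂x - ∂f_1/∂z = ∂(-x*z - y^2)/∂x - ∂(2*y^2)/∂z = -z
  coefficient of dy ∧ dz: ∂f_3/∂y - ∂f_2/∂z = ∂(-x*z - y^2)/∂y - ∂(x^2)/∂z = -2*y
Assembling: d(omega) = (2*x - 4*y) dx ∧ dy + (-z) dx ∧ dz + (-2*y) dy ∧ dz.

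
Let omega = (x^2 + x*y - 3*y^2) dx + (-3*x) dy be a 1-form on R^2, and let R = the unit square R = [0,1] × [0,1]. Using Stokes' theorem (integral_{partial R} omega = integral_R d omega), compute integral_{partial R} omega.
integral_(partial R) omega = -1/2

Stokes: integral_partial_R omega = integral_R d omega with d omega = (∂Q/∂x - ∂P/∂y) dx ∧ dy.
  ∂Q/∂x = -3
  ∂P/∂y = x - 6*y
  integrand = ∂Q/∂x - ∂P/∂y = -x + 6*y - 3.
Integrating over R: integral_0^1 integral_0^1 (-x + 6*y - 3) dx dy = -1/2.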